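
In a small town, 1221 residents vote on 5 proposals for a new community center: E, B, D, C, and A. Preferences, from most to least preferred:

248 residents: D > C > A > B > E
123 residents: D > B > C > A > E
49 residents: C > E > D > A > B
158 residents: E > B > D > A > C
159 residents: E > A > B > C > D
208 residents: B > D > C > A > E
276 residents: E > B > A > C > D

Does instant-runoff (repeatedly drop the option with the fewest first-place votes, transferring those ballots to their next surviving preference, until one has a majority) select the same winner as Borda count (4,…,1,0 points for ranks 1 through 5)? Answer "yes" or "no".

no

Instant-runoff — R1 E 593, B 208, D 371, C 49, A 0 (A out); R2 E 593, B 208, D 371, C 49 (C out); R3 E 642, B 208, D 371 (E winner). Winner: E.
Borda — scores: E 2519, B 3069, D 2522, C 2037, A 2063. Winner: B.
The two methods disagree.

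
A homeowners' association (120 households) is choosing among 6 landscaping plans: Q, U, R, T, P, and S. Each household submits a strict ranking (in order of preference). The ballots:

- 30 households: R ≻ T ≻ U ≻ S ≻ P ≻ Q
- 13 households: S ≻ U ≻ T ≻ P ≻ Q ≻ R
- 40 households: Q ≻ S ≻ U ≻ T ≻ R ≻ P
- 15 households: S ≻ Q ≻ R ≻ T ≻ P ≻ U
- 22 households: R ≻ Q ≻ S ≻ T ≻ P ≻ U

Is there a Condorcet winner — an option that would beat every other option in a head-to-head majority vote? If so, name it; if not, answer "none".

Q

Q vs U: 77–43 for Q.
Q vs R: 68–52 for Q.
Q vs T: 77–43 for Q.
Q vs P: 77–43 for Q.
Q vs S: 62–58 for Q.
Q beats every other option head-to-head.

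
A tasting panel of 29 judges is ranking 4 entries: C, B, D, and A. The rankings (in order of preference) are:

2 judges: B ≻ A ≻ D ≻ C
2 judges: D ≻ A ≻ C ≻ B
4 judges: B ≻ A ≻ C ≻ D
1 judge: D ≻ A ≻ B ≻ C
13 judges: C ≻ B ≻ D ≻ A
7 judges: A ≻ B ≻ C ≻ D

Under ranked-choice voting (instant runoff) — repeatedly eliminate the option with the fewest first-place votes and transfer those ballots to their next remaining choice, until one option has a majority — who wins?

Round 1: C 13, B 6, D 3, A 7. Eliminate D.
Round 2: C 13, B 6, A 10. Eliminate B.
Round 3: C 13, A 16. A has a majority.

A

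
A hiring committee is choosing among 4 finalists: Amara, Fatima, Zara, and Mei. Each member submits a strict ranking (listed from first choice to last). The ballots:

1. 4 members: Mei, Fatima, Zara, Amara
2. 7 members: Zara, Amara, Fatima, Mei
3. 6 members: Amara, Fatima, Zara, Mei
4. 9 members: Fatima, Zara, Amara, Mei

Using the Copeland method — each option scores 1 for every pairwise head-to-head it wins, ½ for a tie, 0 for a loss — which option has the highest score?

Fatima

Amara: beats Mei; ties Fatima; loses to Zara → score 1.5.
Fatima: beats Zara and Mei; ties Amara → score 2.5.
Zara: beats Amara and Mei; loses to Fatima → score 2.
Mei: loses to Amara, Fatima, and Zara → score 0.
Fatima has the best pairwise record.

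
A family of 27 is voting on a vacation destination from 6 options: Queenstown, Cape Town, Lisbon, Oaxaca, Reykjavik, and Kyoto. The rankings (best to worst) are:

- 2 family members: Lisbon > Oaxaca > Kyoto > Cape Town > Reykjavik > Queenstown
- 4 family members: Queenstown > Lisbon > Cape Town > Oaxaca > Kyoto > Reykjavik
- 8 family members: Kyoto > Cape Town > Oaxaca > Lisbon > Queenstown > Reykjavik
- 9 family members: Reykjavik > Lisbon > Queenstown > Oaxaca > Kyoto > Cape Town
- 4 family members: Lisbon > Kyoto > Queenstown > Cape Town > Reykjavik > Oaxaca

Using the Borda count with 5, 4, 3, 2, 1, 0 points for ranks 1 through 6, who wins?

Queenstown: 2·0 + 4·5 + 8·1 + 9·3 + 4·3 = 67
Cape Town: 2·2 + 4·3 + 8·4 + 9·0 + 4·2 = 56
Lisbon: 2·5 + 4·4 + 8·2 + 9·4 + 4·5 = 98
Oaxaca: 2·4 + 4·2 + 8·3 + 9·2 + 4·0 = 58
Reykjavik: 2·1 + 4·0 + 8·0 + 9·5 + 4·1 = 51
Kyoto: 2·3 + 4·1 + 8·5 + 9·1 + 4·4 = 75
Lisbon has the highest Borda score (98).

Lisbon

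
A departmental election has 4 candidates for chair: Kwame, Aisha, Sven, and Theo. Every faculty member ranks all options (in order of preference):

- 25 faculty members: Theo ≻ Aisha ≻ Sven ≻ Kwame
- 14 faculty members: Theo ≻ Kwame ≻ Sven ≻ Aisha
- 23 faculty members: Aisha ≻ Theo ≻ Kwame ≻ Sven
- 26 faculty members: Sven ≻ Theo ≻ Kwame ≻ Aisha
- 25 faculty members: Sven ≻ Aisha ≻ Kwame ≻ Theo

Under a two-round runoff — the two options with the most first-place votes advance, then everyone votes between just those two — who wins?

Round 1 first-place votes: Kwame 0, Aisha 23, Sven 51, Theo 39.
Sven and Theo advance.
Runoff: Sven is preferred to Theo by 51 voters; Theo by 62.
Theo wins the runoff.

Theo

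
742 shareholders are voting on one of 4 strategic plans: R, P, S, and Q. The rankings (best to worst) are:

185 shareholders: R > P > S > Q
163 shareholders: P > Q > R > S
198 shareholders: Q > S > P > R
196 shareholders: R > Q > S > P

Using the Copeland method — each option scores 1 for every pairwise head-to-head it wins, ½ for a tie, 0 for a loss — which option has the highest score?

R

R: beats P, S, and Q → score 3.
P: loses to R, S, and Q → score 0.
S: beats P; loses to R and Q → score 1.
Q: beats P and S; loses to R → score 2.
R has the best pairwise record.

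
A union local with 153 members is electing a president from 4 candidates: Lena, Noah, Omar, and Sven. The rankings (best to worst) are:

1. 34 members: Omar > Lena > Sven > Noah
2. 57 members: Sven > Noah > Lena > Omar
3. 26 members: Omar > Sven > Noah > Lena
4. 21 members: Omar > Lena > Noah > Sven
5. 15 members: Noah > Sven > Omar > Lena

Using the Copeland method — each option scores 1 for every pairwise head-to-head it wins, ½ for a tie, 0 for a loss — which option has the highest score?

Omar

Lena: loses to Noah, Omar, and Sven → score 0.
Noah: beats Lena; loses to Omar and Sven → score 1.
Omar: beats Lena, Noah, and Sven → score 3.
Sven: beats Lena and Noah; loses to Omar → score 2.
Omar has the best pairwise record.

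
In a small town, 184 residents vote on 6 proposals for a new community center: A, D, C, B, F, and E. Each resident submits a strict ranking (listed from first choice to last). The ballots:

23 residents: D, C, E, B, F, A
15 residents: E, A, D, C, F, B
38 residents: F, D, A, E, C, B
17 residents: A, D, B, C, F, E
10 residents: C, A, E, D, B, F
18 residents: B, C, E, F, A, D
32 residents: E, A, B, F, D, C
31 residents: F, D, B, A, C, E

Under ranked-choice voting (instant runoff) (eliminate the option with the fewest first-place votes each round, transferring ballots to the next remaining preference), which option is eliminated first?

C

Round 1: A 17, D 23, C 10, B 18, F 69, E 47. Eliminate C.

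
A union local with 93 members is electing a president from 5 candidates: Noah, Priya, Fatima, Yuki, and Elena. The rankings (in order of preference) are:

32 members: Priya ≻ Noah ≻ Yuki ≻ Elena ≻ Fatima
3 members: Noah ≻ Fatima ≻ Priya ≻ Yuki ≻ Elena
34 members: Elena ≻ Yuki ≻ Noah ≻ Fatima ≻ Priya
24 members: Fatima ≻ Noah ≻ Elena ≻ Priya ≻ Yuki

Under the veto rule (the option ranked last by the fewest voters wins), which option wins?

Noah

Last-place votes: Noah 0, Priya 34, Fatima 32, Yuki 24, Elena 3.
Noah is ranked last by the fewest voters, so Noah wins.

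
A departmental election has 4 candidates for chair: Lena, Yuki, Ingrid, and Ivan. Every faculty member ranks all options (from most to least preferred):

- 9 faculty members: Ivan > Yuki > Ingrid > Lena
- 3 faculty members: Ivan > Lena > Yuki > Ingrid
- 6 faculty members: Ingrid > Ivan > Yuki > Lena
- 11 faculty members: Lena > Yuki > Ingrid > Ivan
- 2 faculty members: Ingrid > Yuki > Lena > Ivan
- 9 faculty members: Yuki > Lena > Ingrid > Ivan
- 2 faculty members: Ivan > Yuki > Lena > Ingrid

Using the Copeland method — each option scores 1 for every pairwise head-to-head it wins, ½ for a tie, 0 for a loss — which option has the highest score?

Lena: beats Ingrid and Ivan; loses to Yuki → score 2.
Yuki: beats Lena, Ingrid, and Ivan → score 3.
Ingrid: beats Ivan; loses to Lena and Yuki → score 1.
Ivan: loses to Lena, Yuki, and Ingrid → score 0.
Yuki has the best pairwise record.

Yuki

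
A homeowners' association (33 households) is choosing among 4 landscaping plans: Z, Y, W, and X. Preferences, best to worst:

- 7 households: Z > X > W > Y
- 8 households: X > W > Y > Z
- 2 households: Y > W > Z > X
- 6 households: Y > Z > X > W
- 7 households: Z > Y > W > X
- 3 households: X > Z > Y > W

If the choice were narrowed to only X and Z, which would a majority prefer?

Z

Voters preferring X to Z: 11; preferring Z to X: 22.
Z wins the head-to-head.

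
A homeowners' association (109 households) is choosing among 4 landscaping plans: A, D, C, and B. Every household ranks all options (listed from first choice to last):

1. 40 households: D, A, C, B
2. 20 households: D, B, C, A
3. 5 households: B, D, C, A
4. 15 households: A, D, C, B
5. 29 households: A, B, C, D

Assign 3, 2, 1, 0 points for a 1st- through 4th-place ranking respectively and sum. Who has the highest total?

D

A: 40·2 + 20·0 + 5·0 + 15·3 + 29·3 = 212
D: 40·3 + 20·3 + 5·2 + 15·2 + 29·0 = 220
C: 40·1 + 20·1 + 5·1 + 15·1 + 29·1 = 109
B: 40·0 + 20·2 + 5·3 + 15·0 + 29·2 = 113
D has the highest Borda score (220).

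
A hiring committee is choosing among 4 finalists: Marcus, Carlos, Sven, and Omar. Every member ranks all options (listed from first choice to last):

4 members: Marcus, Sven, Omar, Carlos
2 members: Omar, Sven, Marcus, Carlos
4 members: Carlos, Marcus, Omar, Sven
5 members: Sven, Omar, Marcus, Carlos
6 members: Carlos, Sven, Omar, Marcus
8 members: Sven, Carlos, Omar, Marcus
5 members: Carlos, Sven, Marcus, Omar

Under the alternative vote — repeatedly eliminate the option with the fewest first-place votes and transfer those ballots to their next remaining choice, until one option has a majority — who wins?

Round 1: Marcus 4, Carlos 15, Sven 13, Omar 2. Eliminate Omar.
Round 2: Marcus 4, Carlos 15, Sven 15. Eliminate Marcus.
Round 3: Carlos 15, Sven 19. Sven has a majority.

Sven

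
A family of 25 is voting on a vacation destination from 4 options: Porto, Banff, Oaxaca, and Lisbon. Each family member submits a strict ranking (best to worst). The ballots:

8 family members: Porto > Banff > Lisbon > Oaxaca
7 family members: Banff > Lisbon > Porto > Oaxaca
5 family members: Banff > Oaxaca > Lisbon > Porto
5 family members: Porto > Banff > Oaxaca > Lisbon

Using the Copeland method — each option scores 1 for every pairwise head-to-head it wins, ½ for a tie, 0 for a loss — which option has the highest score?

Porto

Porto: beats Banff, Oaxaca, and Lisbon → score 3.
Banff: beats Oaxaca and Lisbon; loses to Porto → score 2.
Oaxaca: loses to Porto, Banff, and Lisbon → score 0.
Lisbon: beats Oaxaca; loses to Porto and Banff → score 1.
Porto has the best pairwise record.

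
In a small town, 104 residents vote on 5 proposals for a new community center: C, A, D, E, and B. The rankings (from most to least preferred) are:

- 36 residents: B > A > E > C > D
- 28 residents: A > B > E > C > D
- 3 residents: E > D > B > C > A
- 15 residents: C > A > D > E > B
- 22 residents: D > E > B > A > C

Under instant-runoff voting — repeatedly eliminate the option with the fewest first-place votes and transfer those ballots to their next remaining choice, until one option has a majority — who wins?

B

Round 1: C 15, A 28, D 22, E 3, B 36. Eliminate E.
Round 2: C 15, A 28, D 25, B 36. Eliminate C.
Round 3: A 43, D 25, B 36. Eliminate D.
Round 4: A 43, B 61. B has a majority.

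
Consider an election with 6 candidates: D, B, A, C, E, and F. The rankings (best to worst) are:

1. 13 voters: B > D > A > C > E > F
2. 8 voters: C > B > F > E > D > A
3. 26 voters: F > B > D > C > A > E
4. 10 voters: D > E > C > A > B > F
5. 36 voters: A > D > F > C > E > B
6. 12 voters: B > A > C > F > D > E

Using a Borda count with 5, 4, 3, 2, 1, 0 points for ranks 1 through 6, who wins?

D: 13·4 + 8·1 + 26·3 + 10·5 + 36·4 + 12·1 = 344
B: 13·5 + 8·4 + 26·4 + 10·1 + 36·0 + 12·5 = 271
A: 13·3 + 8·0 + 26·1 + 10·2 + 36·5 + 12·4 = 313
C: 13·2 + 8·5 + 26·2 + 10·3 + 36·2 + 12·3 = 256
E: 13·1 + 8·2 + 26·0 + 10·4 + 36·1 + 12·0 = 105
F: 13·0 + 8·3 + 26·5 + 10·0 + 36·3 + 12·2 = 286
D has the highest Borda score (344).

D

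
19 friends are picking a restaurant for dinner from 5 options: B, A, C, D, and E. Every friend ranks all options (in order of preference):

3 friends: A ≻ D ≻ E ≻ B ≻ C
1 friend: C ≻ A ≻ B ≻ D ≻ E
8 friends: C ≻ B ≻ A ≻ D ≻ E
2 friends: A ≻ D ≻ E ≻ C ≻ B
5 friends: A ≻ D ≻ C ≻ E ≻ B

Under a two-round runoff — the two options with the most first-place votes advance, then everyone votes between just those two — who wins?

A

Round 1 first-place votes: B 0, A 10, C 9, D 0, E 0.
A and C advance.
Runoff: A is preferred to C by 10 voters; C by 9.
A wins the runoff.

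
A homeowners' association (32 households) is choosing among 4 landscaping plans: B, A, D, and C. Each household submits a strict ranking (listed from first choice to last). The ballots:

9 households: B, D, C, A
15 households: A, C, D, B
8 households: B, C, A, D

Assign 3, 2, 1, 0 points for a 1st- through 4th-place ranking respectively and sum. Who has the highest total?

B: 9·3 + 15·0 + 8·3 = 51
A: 9·0 + 15·3 + 8·1 = 53
D: 9·2 + 15·1 + 8·0 = 33
C: 9·1 + 15·2 + 8·2 = 55
C has the highest Borda score (55).

C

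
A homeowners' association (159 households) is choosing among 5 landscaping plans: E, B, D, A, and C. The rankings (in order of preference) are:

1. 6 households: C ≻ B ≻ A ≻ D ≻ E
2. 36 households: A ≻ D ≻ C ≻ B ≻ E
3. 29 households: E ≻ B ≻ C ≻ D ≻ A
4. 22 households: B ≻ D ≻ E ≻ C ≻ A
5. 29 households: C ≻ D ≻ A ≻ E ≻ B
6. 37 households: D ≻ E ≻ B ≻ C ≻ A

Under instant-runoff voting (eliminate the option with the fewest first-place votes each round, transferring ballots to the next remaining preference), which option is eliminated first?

B

Round 1: E 29, B 22, D 37, A 36, C 35. Eliminate B.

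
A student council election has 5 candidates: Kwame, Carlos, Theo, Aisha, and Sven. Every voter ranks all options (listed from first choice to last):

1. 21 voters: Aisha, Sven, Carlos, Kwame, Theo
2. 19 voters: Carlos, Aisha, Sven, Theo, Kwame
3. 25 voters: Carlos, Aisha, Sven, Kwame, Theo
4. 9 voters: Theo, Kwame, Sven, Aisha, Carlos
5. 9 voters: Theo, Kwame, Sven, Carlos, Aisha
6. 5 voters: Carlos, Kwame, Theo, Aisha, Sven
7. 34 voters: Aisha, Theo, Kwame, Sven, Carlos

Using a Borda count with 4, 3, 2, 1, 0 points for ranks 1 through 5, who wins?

Kwame: 21·1 + 19·0 + 25·1 + 9·3 + 9·3 + 5·3 + 34·2 = 183
Carlos: 21·2 + 19·4 + 25·4 + 9·0 + 9·1 + 5·4 + 34·0 = 247
Theo: 21·0 + 19·1 + 25·0 + 9·4 + 9·4 + 5·2 + 34·3 = 203
Aisha: 21·4 + 19·3 + 25·3 + 9·1 + 9·0 + 5·1 + 34·4 = 366
Sven: 21·3 + 19·2 + 25·2 + 9·2 + 9·2 + 5·0 + 34·1 = 221
Aisha has the highest Borda score (366).

Aisha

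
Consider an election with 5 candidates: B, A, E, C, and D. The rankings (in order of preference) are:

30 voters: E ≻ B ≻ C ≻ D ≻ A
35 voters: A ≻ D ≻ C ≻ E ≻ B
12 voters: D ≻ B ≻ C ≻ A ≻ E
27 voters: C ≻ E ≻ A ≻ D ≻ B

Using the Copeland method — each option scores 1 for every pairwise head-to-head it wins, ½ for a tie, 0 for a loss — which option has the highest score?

B: loses to A, E, C, and D → score 0.
A: beats B and D; loses to E and C → score 2.
E: beats B, A, and D; loses to C → score 3.
C: beats B, A, E, and D → score 4.
D: beats B; loses to A, E, and C → score 1.
C has the best pairwise record.

C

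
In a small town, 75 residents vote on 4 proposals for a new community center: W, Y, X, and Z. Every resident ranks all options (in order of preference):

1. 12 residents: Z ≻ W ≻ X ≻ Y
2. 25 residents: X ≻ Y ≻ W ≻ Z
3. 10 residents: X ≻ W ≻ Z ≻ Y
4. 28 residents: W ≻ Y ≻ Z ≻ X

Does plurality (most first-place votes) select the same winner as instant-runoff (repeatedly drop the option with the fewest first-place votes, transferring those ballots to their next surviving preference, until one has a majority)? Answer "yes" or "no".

no

Plurality — first-place votes: W 28, Y 0, X 35, Z 12. Winner: X.
Instant-runoff — R1 W 28, Y 0, X 35, Z 12 (Y out); R2 W 28, X 35, Z 12 (Z out); R3 W 40, X 35 (W winner). Winner: W.
The two methods disagree.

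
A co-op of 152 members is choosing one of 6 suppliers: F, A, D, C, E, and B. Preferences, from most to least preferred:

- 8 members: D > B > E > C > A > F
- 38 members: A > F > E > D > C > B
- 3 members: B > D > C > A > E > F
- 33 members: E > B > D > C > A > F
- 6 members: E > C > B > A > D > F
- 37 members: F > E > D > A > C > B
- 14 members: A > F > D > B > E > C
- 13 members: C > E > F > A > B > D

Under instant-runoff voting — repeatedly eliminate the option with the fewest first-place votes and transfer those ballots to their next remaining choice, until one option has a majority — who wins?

Round 1: F 37, A 52, D 8, C 13, E 39, B 3. Eliminate B.
Round 2: F 37, A 52, D 11, C 13, E 39. Eliminate D.
Round 3: F 37, A 52, C 16, E 47. Eliminate C.
Round 4: F 37, A 55, E 60. Eliminate F.
Round 5: A 55, E 97. E has a majority.

E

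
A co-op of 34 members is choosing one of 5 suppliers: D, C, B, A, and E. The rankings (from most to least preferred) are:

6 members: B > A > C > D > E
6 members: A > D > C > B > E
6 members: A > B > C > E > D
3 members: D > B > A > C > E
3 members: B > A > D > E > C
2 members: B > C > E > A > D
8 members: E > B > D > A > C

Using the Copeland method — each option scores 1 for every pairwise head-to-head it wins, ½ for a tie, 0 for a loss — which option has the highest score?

B

D: beats C and E; loses to B and A → score 2.
C: beats E; loses to D, B, and A → score 1.
B: beats D, C, A, and E → score 4.
A: beats D, C, and E; loses to B → score 3.
E: loses to D, C, B, and A → score 0.
B has the best pairwise record.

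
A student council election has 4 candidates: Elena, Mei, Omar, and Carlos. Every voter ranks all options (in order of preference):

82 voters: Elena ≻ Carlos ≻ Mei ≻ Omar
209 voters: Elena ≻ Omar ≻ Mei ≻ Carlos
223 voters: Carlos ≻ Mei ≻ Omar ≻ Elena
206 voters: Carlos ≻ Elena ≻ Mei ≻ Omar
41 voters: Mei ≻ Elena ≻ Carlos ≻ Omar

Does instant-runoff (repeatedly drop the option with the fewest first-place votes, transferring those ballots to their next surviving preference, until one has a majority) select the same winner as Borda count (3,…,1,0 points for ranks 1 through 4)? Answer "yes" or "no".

yes

Instant-runoff — R1 Elena 291, Mei 41, Omar 0, Carlos 429 (Carlos winner). Winner: Carlos.
Borda — scores: Elena 1367, Mei 1066, Omar 641, Carlos 1492. Winner: Carlos.
The two methods agree.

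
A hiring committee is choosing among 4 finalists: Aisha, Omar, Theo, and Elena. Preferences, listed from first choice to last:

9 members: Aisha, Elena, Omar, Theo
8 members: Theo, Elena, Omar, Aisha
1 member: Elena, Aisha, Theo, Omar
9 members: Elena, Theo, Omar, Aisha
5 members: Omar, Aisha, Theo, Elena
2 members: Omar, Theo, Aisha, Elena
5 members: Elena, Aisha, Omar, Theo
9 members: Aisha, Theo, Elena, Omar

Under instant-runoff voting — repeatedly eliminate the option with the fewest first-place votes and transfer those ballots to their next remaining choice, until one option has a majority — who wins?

Aisha

Round 1: Aisha 18, Omar 7, Theo 8, Elena 15. Eliminate Omar.
Round 2: Aisha 23, Theo 10, Elena 15. Eliminate Theo.
Round 3: Aisha 25, Elena 23. Aisha has a majority.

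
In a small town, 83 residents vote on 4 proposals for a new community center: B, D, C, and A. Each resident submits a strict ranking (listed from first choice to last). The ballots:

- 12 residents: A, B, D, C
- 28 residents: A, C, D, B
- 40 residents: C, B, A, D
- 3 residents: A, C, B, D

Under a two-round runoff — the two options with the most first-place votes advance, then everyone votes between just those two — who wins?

Round 1 first-place votes: B 0, D 0, C 40, A 43.
A and C advance.
Runoff: A is preferred to C by 43 voters; C by 40.
A wins the runoff.

A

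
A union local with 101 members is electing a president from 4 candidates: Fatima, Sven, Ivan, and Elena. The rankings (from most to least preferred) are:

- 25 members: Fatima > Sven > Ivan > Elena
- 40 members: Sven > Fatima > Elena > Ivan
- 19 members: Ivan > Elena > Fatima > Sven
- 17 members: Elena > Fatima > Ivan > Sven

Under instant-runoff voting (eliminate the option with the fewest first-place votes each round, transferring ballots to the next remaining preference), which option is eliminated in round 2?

Round 1: Fatima 25, Sven 40, Ivan 19, Elena 17. Eliminate Elena.
Round 2: Fatima 42, Sven 40, Ivan 19. Eliminate Ivan.

Ivan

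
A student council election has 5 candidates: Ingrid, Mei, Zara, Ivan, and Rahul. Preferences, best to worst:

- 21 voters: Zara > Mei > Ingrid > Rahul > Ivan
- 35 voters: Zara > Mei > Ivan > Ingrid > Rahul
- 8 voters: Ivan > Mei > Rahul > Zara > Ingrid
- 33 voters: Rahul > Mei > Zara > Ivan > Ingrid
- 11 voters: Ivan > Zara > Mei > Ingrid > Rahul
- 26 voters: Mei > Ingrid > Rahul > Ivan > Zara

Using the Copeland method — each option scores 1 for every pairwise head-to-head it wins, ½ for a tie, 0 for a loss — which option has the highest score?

Ingrid: beats Rahul; loses to Mei, Zara, and Ivan → score 1.
Mei: beats Ingrid, Ivan, and Rahul; ties Zara → score 3.5.
Zara: beats Ingrid and Ivan; ties Mei and Rahul → score 3.
Ivan: beats Ingrid; loses to Mei, Zara, and Rahul → score 1.
Rahul: beats Ivan; ties Zara; loses to Ingrid and Mei → score 1.5.
Mei has the best pairwise record.

Mei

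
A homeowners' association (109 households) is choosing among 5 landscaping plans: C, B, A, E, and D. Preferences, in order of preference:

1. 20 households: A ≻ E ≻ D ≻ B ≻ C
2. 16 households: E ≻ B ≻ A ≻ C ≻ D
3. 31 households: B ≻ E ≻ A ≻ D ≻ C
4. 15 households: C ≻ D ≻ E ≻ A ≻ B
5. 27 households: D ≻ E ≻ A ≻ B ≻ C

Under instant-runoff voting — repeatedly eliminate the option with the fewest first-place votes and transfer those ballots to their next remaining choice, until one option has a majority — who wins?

Round 1: C 15, B 31, A 20, E 16, D 27. Eliminate C.
Round 2: B 31, A 20, E 16, D 42. Eliminate E.
Round 3: B 47, A 20, D 42. Eliminate A.
Round 4: B 47, D 62. D has a majority.

D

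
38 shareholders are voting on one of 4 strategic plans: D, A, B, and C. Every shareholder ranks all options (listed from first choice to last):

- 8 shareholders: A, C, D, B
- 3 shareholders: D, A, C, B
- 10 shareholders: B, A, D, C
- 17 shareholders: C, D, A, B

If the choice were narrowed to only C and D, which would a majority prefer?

Voters preferring C to D: 25; preferring D to C: 13.
C wins the head-to-head.

C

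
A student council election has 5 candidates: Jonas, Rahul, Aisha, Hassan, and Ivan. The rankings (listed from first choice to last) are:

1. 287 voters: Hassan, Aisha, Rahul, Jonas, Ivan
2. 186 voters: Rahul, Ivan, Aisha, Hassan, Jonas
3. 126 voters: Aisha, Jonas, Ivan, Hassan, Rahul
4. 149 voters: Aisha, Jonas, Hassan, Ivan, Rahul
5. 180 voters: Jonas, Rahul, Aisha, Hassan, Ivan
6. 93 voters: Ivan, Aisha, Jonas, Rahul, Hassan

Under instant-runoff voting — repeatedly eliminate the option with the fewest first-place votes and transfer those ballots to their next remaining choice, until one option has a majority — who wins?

Aisha

Round 1: Jonas 180, Rahul 186, Aisha 275, Hassan 287, Ivan 93. Eliminate Ivan.
Round 2: Jonas 180, Rahul 186, Aisha 368, Hassan 287. Eliminate Jonas.
Round 3: Rahul 366, Aisha 368, Hassan 287. Eliminate Hassan.
Round 4: Rahul 366, Aisha 655. Aisha has a majority.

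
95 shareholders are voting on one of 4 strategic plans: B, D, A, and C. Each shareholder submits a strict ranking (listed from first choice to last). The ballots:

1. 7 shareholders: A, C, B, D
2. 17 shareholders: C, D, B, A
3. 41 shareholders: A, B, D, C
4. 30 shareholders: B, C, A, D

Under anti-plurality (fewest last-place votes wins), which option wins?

Last-place votes: B 0, D 37, A 17, C 41.
B is ranked last by the fewest voters, so B wins.

B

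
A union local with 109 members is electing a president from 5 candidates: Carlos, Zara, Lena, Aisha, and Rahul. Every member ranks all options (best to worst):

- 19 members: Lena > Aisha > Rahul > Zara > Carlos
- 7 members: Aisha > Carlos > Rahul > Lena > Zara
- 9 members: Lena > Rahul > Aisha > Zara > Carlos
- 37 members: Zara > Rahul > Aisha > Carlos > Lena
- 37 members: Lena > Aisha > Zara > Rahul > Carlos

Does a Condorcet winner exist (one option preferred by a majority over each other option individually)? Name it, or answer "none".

Lena

Lena vs Carlos: 65–44 for Lena.
Lena vs Zara: 72–37 for Lena.
Lena vs Aisha: 65–44 for Lena.
Lena vs Rahul: 65–44 for Lena.
Lena beats every other option head-to-head.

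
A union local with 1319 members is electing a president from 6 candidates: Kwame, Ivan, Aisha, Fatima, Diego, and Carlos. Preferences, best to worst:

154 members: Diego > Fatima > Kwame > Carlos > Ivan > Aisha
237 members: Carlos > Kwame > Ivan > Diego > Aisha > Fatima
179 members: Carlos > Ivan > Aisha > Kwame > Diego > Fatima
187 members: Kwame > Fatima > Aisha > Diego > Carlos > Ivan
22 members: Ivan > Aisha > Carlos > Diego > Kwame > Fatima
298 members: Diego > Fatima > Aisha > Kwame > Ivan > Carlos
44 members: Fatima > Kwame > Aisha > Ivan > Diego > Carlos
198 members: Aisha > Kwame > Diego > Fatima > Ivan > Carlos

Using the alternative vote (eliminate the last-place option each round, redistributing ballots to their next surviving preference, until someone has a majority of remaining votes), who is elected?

Diego

Round 1: Kwame 187, Ivan 22, Aisha 198, Fatima 44, Diego 452, Carlos 416. Eliminate Ivan.
Round 2: Kwame 187, Aisha 220, Fatima 44, Diego 452, Carlos 416. Eliminate Fatima.
Round 3: Kwame 231, Aisha 220, Diego 452, Carlos 416. Eliminate Aisha.
Round 4: Kwame 429, Diego 452, Carlos 438. Eliminate Kwame.
Round 5: Diego 881, Carlos 438. Diego has a majority.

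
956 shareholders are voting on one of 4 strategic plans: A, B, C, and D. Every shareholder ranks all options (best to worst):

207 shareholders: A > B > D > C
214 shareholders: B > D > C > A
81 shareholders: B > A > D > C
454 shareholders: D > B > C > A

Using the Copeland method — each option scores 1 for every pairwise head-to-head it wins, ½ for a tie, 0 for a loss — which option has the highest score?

A: loses to B, C, and D → score 0.
B: beats A, C, and D → score 3.
C: beats A; loses to B and D → score 1.
D: beats A and C; loses to B → score 2.
B has the best pairwise record.

B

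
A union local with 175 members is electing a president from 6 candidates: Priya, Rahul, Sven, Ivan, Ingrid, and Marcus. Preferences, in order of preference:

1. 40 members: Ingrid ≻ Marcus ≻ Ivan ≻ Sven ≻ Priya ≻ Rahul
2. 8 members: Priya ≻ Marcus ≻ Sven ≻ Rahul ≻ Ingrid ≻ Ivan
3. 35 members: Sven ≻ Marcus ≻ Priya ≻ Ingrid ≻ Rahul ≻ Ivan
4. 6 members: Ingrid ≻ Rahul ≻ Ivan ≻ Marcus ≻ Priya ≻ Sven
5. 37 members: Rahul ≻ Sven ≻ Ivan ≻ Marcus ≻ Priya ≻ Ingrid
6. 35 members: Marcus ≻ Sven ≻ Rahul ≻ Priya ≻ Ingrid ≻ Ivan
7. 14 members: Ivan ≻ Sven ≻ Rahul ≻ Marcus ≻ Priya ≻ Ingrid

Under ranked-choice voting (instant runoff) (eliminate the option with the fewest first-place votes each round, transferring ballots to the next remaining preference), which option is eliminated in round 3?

Round 1: Priya 8, Rahul 37, Sven 35, Ivan 14, Ingrid 46, Marcus 35. Eliminate Priya.
Round 2: Rahul 37, Sven 35, Ivan 14, Ingrid 46, Marcus 43. Eliminate Ivan.
Round 3: Rahul 37, Sven 49, Ingrid 46, Marcus 43. Eliminate Rahul.

Rahul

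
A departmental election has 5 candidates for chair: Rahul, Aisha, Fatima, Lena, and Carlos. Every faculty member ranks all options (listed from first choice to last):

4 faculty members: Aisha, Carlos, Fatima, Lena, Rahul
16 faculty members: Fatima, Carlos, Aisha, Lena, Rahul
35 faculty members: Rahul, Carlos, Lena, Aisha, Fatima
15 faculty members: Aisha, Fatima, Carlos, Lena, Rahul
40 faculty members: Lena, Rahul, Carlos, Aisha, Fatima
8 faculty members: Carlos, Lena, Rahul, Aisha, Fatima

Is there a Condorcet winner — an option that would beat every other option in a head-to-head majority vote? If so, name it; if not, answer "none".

Checking pairwise contests:
Lena beats Rahul 83–35.
Rahul beats Aisha 83–35.
Rahul beats Fatima 83–35.
Carlos beats Lena 78–40.
Rahul beats Carlos 75–43.
Every option loses at least one head-to-head, so there is no Condorcet winner.

none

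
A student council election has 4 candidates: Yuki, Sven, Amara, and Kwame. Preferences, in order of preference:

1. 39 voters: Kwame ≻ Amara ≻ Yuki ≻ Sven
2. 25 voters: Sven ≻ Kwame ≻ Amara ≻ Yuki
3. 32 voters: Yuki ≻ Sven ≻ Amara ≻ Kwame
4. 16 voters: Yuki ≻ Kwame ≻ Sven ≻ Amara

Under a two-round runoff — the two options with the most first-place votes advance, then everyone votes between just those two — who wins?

Round 1 first-place votes: Yuki 48, Sven 25, Amara 0, Kwame 39.
Yuki and Kwame advance.
Runoff: Yuki is preferred to Kwame by 48 voters; Kwame by 64.
Kwame wins the runoff.

Kwame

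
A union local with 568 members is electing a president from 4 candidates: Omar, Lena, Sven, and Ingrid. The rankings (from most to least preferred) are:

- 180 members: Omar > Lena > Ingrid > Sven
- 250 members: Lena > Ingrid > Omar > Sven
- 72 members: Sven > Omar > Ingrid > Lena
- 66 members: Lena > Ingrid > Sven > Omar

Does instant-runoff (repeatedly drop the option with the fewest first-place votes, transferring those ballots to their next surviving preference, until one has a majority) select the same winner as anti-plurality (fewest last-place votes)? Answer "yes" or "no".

no

Instant-runoff — R1 Omar 180, Lena 316, Sven 72, Ingrid 0 (Lena winner). Winner: Lena.
Anti-plurality — last-place votes: Omar 66, Lena 72, Sven 430, Ingrid 0. Winner: Ingrid.
The two methods disagree.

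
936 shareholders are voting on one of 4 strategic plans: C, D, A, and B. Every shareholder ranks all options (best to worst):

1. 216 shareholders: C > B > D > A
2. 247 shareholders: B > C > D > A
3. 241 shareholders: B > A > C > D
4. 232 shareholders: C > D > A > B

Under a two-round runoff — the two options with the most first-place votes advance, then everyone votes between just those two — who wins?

B

Round 1 first-place votes: C 448, D 0, A 0, B 488.
B and C advance.
Runoff: B is preferred to C by 488 voters; C by 448.
B wins the runoff.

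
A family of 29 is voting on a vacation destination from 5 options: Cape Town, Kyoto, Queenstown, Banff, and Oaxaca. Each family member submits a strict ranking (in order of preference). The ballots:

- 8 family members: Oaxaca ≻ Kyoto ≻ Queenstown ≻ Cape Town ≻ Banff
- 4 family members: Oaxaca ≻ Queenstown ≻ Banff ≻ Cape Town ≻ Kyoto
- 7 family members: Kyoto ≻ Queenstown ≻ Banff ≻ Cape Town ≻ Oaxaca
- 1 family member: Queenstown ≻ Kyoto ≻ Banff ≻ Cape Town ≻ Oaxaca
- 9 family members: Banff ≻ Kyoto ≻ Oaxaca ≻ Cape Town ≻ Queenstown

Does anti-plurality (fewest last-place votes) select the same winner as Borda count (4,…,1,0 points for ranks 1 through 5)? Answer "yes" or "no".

no

Anti-plurality — last-place votes: Cape Town 0, Kyoto 4, Queenstown 9, Banff 8, Oaxaca 8. Winner: Cape Town.
Borda — scores: Cape Town 29, Kyoto 82, Queenstown 53, Banff 60, Oaxaca 66. Winner: Kyoto.
The two methods disagree.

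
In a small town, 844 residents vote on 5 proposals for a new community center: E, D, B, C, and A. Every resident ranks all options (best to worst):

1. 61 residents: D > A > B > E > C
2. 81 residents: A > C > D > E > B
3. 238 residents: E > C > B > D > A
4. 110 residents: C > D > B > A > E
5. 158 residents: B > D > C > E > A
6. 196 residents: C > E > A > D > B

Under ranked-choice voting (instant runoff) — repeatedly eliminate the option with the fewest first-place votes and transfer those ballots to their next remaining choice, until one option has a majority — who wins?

C

Round 1: E 238, D 61, B 158, C 306, A 81. Eliminate D.
Round 2: E 238, B 158, C 306, A 142. Eliminate A.
Round 3: E 238, B 219, C 387. Eliminate B.
Round 4: E 299, C 545. C has a majority.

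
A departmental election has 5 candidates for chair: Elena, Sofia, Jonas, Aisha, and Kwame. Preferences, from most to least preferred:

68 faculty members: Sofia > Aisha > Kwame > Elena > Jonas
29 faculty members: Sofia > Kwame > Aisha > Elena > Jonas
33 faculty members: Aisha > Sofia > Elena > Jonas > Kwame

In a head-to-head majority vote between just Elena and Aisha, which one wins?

Aisha

Voters preferring Elena to Aisha: 0; preferring Aisha to Elena: 130.
Aisha wins the head-to-head.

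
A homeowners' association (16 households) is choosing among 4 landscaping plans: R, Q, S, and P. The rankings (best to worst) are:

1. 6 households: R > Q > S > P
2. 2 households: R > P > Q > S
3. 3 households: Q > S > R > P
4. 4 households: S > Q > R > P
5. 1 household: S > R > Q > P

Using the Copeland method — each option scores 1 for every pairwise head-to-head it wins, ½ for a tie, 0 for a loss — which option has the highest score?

R: beats Q and P; ties S → score 2.5.
Q: beats S and P; loses to R → score 2.
S: beats P; ties R; loses to Q → score 1.5.
P: loses to R, Q, and S → score 0.
R has the best pairwise record.

R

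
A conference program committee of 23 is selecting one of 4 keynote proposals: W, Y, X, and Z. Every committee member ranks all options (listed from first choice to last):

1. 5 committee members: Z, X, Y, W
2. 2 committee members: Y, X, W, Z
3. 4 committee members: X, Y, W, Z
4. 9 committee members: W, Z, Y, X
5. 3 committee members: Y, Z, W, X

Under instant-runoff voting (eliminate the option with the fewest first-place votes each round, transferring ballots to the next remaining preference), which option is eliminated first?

Round 1: W 9, Y 5, X 4, Z 5. Eliminate X.

X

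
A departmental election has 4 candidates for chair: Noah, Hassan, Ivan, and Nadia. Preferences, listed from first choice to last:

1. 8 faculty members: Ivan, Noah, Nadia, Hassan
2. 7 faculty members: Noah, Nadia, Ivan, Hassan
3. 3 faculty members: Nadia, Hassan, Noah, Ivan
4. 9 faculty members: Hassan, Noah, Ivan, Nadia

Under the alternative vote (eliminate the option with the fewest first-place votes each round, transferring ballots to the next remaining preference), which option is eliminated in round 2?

Noah

Round 1: Noah 7, Hassan 9, Ivan 8, Nadia 3. Eliminate Nadia.
Round 2: Noah 7, Hassan 12, Ivan 8. Eliminate Noah.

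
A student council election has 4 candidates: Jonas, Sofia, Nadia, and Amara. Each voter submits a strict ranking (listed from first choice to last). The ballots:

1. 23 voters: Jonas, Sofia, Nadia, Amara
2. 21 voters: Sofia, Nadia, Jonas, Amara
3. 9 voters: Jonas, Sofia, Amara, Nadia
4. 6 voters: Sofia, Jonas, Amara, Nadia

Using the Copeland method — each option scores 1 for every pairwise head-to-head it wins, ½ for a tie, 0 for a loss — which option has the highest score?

Jonas: beats Sofia, Nadia, and Amara → score 3.
Sofia: beats Nadia and Amara; loses to Jonas → score 2.
Nadia: beats Amara; loses to Jonas and Sofia → score 1.
Amara: loses to Jonas, Sofia, and Nadia → score 0.
Jonas has the best pairwise record.

Jonas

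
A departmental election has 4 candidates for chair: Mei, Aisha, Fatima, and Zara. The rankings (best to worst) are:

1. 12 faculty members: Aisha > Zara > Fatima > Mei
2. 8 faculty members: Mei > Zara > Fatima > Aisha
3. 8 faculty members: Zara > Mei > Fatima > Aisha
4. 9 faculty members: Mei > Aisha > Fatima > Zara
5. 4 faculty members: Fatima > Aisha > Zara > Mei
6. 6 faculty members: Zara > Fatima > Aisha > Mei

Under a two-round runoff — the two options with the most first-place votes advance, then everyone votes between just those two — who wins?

Zara

Round 1 first-place votes: Mei 17, Aisha 12, Fatima 4, Zara 14.
Mei and Zara advance.
Runoff: Mei is preferred to Zara by 17 voters; Zara by 30.
Zara wins the runoff.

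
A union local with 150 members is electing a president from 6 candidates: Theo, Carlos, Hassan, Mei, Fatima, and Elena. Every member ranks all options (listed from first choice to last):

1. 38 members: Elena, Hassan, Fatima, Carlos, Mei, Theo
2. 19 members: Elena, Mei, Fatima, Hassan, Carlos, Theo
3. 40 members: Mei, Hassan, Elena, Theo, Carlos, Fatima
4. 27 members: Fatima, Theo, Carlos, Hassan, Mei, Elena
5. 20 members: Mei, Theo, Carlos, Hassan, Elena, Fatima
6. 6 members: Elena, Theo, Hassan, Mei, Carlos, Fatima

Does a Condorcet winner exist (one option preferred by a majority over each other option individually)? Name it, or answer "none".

Mei

Mei vs Theo: 117–33 for Mei.
Mei vs Carlos: 85–65 for Mei.
Mei vs Hassan: 79–71 for Mei.
Mei vs Fatima: 85–65 for Mei.
Mei vs Elena: 87–63 for Mei.
Mei beats every other option head-to-head.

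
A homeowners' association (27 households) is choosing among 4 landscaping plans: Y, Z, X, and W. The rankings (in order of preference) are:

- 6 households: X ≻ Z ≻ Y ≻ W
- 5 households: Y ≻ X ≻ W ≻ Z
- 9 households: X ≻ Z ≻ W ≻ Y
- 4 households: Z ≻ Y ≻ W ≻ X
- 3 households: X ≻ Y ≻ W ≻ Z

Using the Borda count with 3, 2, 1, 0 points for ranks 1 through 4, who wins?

X

Y: 6·1 + 5·3 + 9·0 + 4·2 + 3·2 = 35
Z: 6·2 + 5·0 + 9·2 + 4·3 + 3·0 = 42
X: 6·3 + 5·2 + 9·3 + 4·0 + 3·3 = 64
W: 6·0 + 5·1 + 9·1 + 4·1 + 3·1 = 21
X has the highest Borda score (64).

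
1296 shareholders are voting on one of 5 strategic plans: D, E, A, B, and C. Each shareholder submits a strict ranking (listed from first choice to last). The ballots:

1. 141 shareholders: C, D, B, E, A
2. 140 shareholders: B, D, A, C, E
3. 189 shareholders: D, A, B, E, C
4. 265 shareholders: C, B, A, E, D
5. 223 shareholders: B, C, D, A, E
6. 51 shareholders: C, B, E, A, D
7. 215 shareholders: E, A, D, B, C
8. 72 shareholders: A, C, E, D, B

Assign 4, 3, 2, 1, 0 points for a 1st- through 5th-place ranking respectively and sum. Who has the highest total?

D: 141·3 + 140·3 + 189·4 + 265·0 + 223·2 + 51·0 + 215·2 + 72·1 = 2547
E: 141·1 + 140·0 + 189·1 + 265·1 + 223·0 + 51·2 + 215·4 + 72·2 = 1701
A: 141·0 + 140·2 + 189·3 + 265·2 + 223·1 + 51·1 + 215·3 + 72·4 = 2584
B: 141·2 + 140·4 + 189·2 + 265·3 + 223·4 + 51·3 + 215·1 + 72·0 = 3275
C: 141·4 + 140·1 + 189·0 + 265·4 + 223·3 + 51·4 + 215·0 + 72·3 = 2853
B has the highest Borda score (3275).

B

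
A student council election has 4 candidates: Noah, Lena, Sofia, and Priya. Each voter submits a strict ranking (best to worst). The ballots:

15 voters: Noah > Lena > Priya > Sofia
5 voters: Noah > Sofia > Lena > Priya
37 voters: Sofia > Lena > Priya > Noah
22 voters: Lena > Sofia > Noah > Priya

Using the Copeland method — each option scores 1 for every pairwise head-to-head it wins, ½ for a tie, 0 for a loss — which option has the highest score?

Sofia

Noah: beats Priya; loses to Lena and Sofia → score 1.
Lena: beats Noah and Priya; loses to Sofia → score 2.
Sofia: beats Noah, Lena, and Priya → score 3.
Priya: loses to Noah, Lena, and Sofia → score 0.
Sofia has the best pairwise record.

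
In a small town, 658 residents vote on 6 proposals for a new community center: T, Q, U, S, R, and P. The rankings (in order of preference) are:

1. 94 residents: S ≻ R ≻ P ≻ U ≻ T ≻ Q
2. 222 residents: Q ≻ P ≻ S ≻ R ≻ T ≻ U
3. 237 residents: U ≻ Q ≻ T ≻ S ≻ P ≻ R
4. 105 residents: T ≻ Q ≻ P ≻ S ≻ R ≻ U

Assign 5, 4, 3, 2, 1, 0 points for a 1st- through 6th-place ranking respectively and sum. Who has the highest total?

T: 94·1 + 222·1 + 237·3 + 105·5 = 1552
Q: 94·0 + 222·5 + 237·4 + 105·4 = 2478
U: 94·2 + 222·0 + 237·5 + 105·0 = 1373
S: 94·5 + 222·3 + 237·2 + 105·2 = 1820
R: 94·4 + 222·2 + 237·0 + 105·1 = 925
P: 94·3 + 222·4 + 237·1 + 105·3 = 1722
Q has the highest Borda score (2478).

Q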